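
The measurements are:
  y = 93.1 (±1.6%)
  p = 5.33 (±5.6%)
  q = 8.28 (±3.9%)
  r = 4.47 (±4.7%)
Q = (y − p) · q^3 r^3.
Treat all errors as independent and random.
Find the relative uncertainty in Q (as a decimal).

0.184

Let u = y − p = 87.8. δu = √(δy² + δp²) = √(2.22 + 0.0891) = 1.52, so δu/u = 0.0173.
Q is then a monomial in u, q, r:
δQ/Q = √((δu/u)² + (3·δq/q)² + (3·δr/r)²) = √(0.000300 + 0.0137 + 0.0199) = 0.184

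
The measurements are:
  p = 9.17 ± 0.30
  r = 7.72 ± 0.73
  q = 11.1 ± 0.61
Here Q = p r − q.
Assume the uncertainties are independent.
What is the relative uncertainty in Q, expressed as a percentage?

Let w = p·r = 70.8. δw/w = √((1·δp/p)² + (1·δr/r)²) = √(0.00107 + 0.00894) = 0.100, so δw = 7.08.
Q = w − q: δQ = √(δw² + δq²) = √(50.2 + 0.372) = 7.11
Q = 59.7, so δQ/Q = 7.11/59.7 = 0.119.

11.9%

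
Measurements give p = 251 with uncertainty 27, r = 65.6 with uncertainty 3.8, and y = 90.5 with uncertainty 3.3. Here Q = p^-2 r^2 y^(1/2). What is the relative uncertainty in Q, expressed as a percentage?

Since Q is a product/quotient, work with relative uncertainties:
  (-2·δp/p)² = (-2×0.108)² = 0.0463;  (2·δr/r)² = (2×0.0579)² = 0.0134;  (½·δy/y)² = (0.5×0.0365)² = 0.000332
δQ/Q = √(0.0600) = 0.245

24.5%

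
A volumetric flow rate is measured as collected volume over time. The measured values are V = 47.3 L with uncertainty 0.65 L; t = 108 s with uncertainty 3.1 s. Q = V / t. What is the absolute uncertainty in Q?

Since Q is a product/quotient, work with relative uncertainties:
  (1·δV/V)² = (1×0.0137)² = 0.000189;  (-1·δt/t)² = (-1×0.0287)² = 0.000824
δQ/Q = √(0.00101) = 0.0318
Q = 0.438 L/s, so δQ = 0.0318 × 0.438 = 0.0139 L/s.

0.0139 L/s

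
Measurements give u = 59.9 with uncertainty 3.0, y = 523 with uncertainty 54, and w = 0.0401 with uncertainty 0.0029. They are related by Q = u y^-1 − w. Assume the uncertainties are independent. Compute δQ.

0.0135

Let p = u·y^-1 = 0.115. δp/p = √((1·δu/u)² + (-1·δy/y)²) = √(0.00251 + 0.0107) = 0.115, so δp = 0.0131.
Q = p − w: δQ = √(δp² + δw²) = √(0.000173 + 8.41e-06) = 0.0135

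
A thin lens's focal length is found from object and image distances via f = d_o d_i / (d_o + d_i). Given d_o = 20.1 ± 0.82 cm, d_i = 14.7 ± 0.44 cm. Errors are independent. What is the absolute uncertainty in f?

0.207 cm

∂f/∂d_o = (d_i/(d_o+d_i))² = 0.178;  ∂f/∂d_i = (d_o/(d_o+d_i))² = 0.334
δf = √((∂f/∂d_o · δd_o)² + (∂f/∂d_i · δd_i)²) = √(0.0214 + 0.0215) = 0.207 cm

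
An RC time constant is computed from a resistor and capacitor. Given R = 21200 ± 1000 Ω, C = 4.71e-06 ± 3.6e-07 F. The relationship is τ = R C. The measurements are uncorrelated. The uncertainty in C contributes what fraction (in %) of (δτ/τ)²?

72.4%

(δτ/τ)² = (1·δR/R)² + (1·δC/C)²
  R term: (1×0.0472)² = 0.00222
  C term: (1×0.0764)² = 0.00584
Total = 0.00807. Share from C = 0.00584/0.00807 = 0.724.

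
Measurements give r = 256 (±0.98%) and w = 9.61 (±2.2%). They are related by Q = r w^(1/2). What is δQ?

11.7

Q is a product of powers, so relative uncertainties combine in quadrature:
  (1·δr/r)² = (1×0.00980)² = 9.6e-05;  (½·δw/w)² = (0.5×0.0220)² = 0.000121
δQ/Q = √(0.000217) = 0.0147
Q = 794, so δQ = 0.0147 × 794 = 11.7.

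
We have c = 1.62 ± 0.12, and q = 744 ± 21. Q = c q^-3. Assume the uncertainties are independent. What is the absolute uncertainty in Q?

4.43e-10

Since Q is a product/quotient, work with relative uncertainties:
  (1·δc/c)² = (1×0.0741)² = 0.00549;  (-3·δq/q)² = (-3×0.0282)² = 0.00717
δQ/Q = √(0.0127) = 0.113
Q = 3.93e-09, so δQ = 0.113 × 3.93e-09 = 4.43e-10.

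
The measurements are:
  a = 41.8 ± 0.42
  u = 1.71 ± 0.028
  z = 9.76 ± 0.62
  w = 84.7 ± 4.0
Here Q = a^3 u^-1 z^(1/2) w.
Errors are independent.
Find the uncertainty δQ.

7.51e+05

Relative error in a monomial: (δQ/Q)² = Σ (nᵢ · δxᵢ/xᵢ)².
  (3·δa/a)² = (3×0.0100)² = 0.000909;  (-1·δu/u)² = (-1×0.0164)² = 0.000268;  (½·δz/z)² = (0.5×0.0635)² = 0.00101;  (1·δw/w)² = (1×0.0472)² = 0.00223
δQ/Q = √(0.00442) = 0.0665
Q = 1.13e+07, so δQ = 0.0665 × 1.13e+07 = 7.51e+05.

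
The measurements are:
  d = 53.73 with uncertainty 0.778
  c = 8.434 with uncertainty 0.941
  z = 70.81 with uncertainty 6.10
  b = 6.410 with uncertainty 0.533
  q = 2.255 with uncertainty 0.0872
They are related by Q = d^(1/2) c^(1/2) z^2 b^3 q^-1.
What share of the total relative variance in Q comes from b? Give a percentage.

(δQ/Q)² = (½·δd/d)² + (½·δc/c)² + (2·δz/z)² + (3·δb/b)² + (-1·δq/q)²
  d term: (0.5×0.0145)² = 5.24e-05
  c term: (0.5×0.112)² = 0.00311
  z term: (2×0.0861)² = 0.0297
  b term: (3×0.0832)² = 0.0622
  q term: (-1×0.0387)² = 0.00150
Total = 0.0966. Share from b = 0.0622/0.0966 = 0.644.

64.4%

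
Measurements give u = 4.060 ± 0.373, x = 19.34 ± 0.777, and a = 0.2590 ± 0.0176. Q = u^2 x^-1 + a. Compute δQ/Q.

0.145

Let p = u^2·x^-1 = 0.8523. δp/p = √((2·δu/u)² + (-1·δx/x)²) = √(0.0338 + 0.00161) = 0.188, so δp = 0.160.
Q = p + a: δQ = √(δp² + δa²) = √(0.0257 + 0.000310) = 0.161
Q = 1.111, so δQ/Q = 0.161/1.111 = 0.145.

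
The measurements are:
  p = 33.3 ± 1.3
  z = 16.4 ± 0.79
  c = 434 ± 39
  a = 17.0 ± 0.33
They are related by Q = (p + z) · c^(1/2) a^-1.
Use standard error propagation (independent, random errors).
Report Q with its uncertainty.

60.9 ± 3.52

Let u = p + z = 49.7. δu = √(δp² + δz²) = √(1.69 + 0.624) = 1.52, so δu/u = 0.0306.
Q is then a monomial in u, c, a:
δQ/Q = √((δu/u)² + (½·δc/c)² + (-1·δa/a)²) = √(0.000937 + 0.00202 + 0.000377) = 0.0577
Q = 60.9, so δQ = 0.0577 × 60.9 = 3.52.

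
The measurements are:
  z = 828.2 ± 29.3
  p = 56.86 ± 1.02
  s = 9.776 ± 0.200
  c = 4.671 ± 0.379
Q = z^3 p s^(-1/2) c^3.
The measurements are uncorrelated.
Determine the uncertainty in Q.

Since Q is a product/quotient, work with relative uncertainties:
  (3·δz/z)² = (3×0.0354)² = 0.0113;  (1·δp/p)² = (1×0.0179)² = 0.000322;  (−½·δs/s)² = (-0.5×0.0205)² = 0.000105;  (3·δc/c)² = (3×0.0811)² = 0.0593
δQ/Q = √(0.0709) = 0.266
Q = 1.053e+12, so δQ = 0.266 × 1.053e+12 = 2.8e+11.

2.8e+11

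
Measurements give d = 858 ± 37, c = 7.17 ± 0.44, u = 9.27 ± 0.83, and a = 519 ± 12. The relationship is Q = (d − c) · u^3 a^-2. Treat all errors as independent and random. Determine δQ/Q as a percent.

27.6%

Let w = d − c = 851. δw = √(δd² + δc²) = √(1370 + 0.194) = 37.0, so δw/w = 0.0435.
Q is then a monomial in w, u, a:
δQ/Q = √((δw/w)² + (3·δu/u)² + (-2·δa/a)²) = √(0.00189 + 0.0722 + 0.00214) = 0.276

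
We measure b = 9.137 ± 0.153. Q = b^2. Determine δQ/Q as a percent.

3.35%

Q is a product of powers, so relative uncertainties combine in quadrature:
  (2·δb/b)² = (2×0.0167)² = 0.00112
δQ/Q = √(0.00112) = 0.0335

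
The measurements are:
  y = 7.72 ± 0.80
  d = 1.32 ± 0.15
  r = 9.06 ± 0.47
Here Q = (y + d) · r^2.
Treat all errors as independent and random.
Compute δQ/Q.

Let u = y + d = 9.04. δu = √(δy² + δd²) = √(0.640 + 0.0225) = 0.814, so δu/u = 0.0900.
Q is then a monomial in u, r:
δQ/Q = √((δu/u)² + (2·δr/r)²) = √(0.00811 + 0.0108) = 0.137

0.137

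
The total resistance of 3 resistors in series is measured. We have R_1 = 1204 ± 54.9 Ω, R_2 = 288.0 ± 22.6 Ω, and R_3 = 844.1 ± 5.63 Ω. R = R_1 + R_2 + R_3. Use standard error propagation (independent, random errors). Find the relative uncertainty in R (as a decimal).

Each term contributes (cᵢ δxᵢ)² to (δR)²:
  (δR_1)² = 3010;  (δR_2)² = 511;  (δR_3)² = 31.7
δR = √(3560) = 59.6 Ω
R = 2336 Ω, so δR/R = 59.6/2336 = 0.0255.

0.0255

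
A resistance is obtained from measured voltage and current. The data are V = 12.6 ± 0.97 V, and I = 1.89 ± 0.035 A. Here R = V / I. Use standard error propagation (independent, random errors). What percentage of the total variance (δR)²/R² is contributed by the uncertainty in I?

5.47%

(δR/R)² = (1·δV/V)² + (-1·δI/I)²
  V term: (1×0.0770)² = 0.00593
  I term: (-1×0.0185)² = 0.000343
Total = 0.00627. Share from I = 0.000343/0.00627 = 0.0547.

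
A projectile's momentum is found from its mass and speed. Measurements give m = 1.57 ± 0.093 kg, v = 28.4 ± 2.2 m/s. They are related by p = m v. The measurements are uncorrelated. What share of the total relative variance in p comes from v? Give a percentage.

(δp/p)² = (1·δm/m)² + (1·δv/v)²
  m term: (1×0.0592)² = 0.00351
  v term: (1×0.0775)² = 0.00600
Total = 0.00951. Share from v = 0.00600/0.00951 = 0.631.

63.1%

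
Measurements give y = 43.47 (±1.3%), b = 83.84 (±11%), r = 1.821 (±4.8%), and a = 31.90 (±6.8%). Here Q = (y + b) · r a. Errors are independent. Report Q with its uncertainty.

Let u = y + b = 127.3. δu = √(δy² + δb²) = √(0.319 + 85.1) = 9.24, so δu/u = 0.0726.
Q is then a monomial in u, r, a:
δQ/Q = √((δu/u)² + (1·δr/r)² + (1·δa/a)²) = √(0.00527 + 0.00230 + 0.00462) = 0.110
Q = 7395, so δQ = 0.110 × 7395 = 817.

7395 ± 817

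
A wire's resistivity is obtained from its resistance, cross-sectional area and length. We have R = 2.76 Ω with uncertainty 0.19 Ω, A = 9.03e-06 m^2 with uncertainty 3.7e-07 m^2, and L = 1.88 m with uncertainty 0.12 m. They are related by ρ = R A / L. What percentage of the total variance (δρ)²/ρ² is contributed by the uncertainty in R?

45.2%

(δρ/ρ)² = (1·δR/R)² + (1·δA/A)² + (-1·δL/L)²
  R term: (1×0.0688)² = 0.00474
  A term: (1×0.0410)² = 0.00168
  L term: (-1×0.0638)² = 0.00407
Total = 0.0105. Share from R = 0.00474/0.0105 = 0.452.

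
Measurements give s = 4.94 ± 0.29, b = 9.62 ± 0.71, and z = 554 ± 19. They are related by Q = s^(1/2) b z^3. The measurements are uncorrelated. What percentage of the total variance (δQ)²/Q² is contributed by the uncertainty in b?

32.2%

(δQ/Q)² = (½·δs/s)² + (1·δb/b)² + (3·δz/z)²
  s term: (0.5×0.0587)² = 0.000862
  b term: (1×0.0738)² = 0.00545
  z term: (3×0.0343)² = 0.0106
Total = 0.0169. Share from b = 0.00545/0.0169 = 0.322.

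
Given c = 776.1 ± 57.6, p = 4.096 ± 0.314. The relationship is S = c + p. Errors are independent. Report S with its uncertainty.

For a sum/difference, combine absolute errors in quadrature:
  (δc)² = 3320;  (δp)² = 0.0986
δS = √(3320) = 57.6
S = 780.2.

780.2 ± 57.6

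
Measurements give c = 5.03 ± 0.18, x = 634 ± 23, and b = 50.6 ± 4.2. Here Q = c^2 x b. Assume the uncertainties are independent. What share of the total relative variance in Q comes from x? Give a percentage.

(δQ/Q)² = (2·δc/c)² + (1·δx/x)² + (1·δb/b)²
  c term: (2×0.0358)² = 0.00512
  x term: (1×0.0363)² = 0.00132
  b term: (1×0.0830)² = 0.00689
Total = 0.0133. Share from x = 0.00132/0.0133 = 0.0987.

9.87%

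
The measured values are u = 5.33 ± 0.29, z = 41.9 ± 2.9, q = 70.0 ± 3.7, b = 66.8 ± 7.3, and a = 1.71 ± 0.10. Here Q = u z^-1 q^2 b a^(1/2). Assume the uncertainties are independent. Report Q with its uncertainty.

Products/powers → add relative errors in quadrature, weighted by exponent:
  (1·δu/u)² = (1×0.0544)² = 0.00296;  (-1·δz/z)² = (-1×0.0692)² = 0.00479;  (2·δq/q)² = (2×0.0529)² = 0.0112;  (1·δb/b)² = (1×0.109)² = 0.0119;  (½·δa/a)² = (0.5×0.0585)² = 0.000855
δQ/Q = √(0.0317) = 0.178
Q = 54400, so δQ = 0.178 × 54400 = 9700.

54400 ± 9700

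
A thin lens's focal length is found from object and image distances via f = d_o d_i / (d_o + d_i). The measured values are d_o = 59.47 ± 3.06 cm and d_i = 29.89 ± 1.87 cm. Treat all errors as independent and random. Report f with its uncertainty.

19.89 ± 0.896 cm

∂f/∂d_o = (d_i/(d_o+d_i))² = 0.112;  ∂f/∂d_i = (d_o/(d_o+d_i))² = 0.443
δf = √((∂f/∂d_o · δd_o)² + (∂f/∂d_i · δd_i)²) = √(0.117 + 0.686) = 0.896 cm
f = 19.89 cm.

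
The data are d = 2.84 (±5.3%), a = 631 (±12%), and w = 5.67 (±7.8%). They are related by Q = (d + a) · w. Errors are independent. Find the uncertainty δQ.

Let u = d + a = 634. δu = √(δd² + δa²) = √(0.0227 + 5730) = 75.7, so δu/u = 0.119.
Q is then a monomial in u, w:
δQ/Q = √((δu/u)² + (1·δw/w)²) = √(0.0143 + 0.00608) = 0.143
Q = 3590, so δQ = 0.143 × 3590 = 513.

513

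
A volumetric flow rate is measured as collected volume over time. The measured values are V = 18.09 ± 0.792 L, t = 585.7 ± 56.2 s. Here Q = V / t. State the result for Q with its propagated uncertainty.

0.03089 ± 0.00326 L/s

Since Q is a product/quotient, work with relative uncertainties:
  (1·δV/V)² = (1×0.0438)² = 0.00192;  (-1·δt/t)² = (-1×0.0960)² = 0.00921
δQ/Q = √(0.0111) = 0.105
Q = 0.03089 L/s, so δQ = 0.105 × 0.03089 = 0.00326 L/s.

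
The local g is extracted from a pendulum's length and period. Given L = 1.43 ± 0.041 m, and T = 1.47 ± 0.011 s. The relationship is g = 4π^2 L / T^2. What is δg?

0.845 m/s^2

For a monomial g ∝ L, T^-2, fractional errors add in quadrature:
  (1·δL/L)² = (1×0.0287)² = 0.000822;  (-2·δT/T)² = (-2×0.00748)² = 0.000224
δg/g = √(0.00105) = 0.0323
g = 26.1 m/s^2, so δg = 0.0323 × 26.1 = 0.845 m/s^2.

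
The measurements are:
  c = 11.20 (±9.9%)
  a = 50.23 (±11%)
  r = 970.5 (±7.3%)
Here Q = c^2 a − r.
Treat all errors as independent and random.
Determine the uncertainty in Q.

Let p = c^2·a = 6301. δp/p = √((2·δc/c)² + (1·δa/a)²) = √(0.0392 + 0.0121) = 0.227, so δp = 1430.
Q = p − r: δQ = √(δp² + δr²) = √(2.04e+06 + 5020) = 1430

1430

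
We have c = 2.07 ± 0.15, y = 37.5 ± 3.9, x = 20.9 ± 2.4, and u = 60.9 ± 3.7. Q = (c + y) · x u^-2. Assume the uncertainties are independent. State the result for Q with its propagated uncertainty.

Let w = c + y = 39.6. δw = √(δc² + δy²) = √(0.0225 + 15.2) = 3.90, so δw/w = 0.0986.
Q is then a monomial in w, x, u:
δQ/Q = √((δw/w)² + (1·δx/x)² + (-2·δu/u)²) = √(0.00973 + 0.0132 + 0.0148) = 0.194
Q = 0.223, so δQ = 0.194 × 0.223 = 0.0433.

0.223 ± 0.0433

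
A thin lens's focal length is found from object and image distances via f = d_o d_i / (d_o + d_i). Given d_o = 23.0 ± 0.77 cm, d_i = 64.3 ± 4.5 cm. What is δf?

∂f/∂d_o = (d_i/(d_o+d_i))² = 0.542;  ∂f/∂d_i = (d_o/(d_o+d_i))² = 0.0694
δf = √((∂f/∂d_o · δd_o)² + (∂f/∂d_i · δd_i)²) = √(0.174 + 0.0976) = 0.522 cm

0.522 cm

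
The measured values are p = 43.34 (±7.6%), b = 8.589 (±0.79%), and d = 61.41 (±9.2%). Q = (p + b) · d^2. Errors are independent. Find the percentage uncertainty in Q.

Let u = p + b = 51.93. δu = √(δp² + δb²) = √(10.8 + 0.00460) = 3.29, so δu/u = 0.0634.
Q is then a monomial in u, d:
δQ/Q = √((δu/u)² + (2·δd/d)²) = √(0.00403 + 0.0339) = 0.195

19.5%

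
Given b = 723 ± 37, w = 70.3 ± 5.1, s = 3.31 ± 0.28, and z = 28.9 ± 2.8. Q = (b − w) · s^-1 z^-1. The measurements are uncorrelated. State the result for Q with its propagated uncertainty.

Let u = b − w = 653. δu = √(δb² + δw²) = √(1370 + 26.0) = 37.3, so δu/u = 0.0572.
Q is then a monomial in u, s, z:
δQ/Q = √((δu/u)² + (-1·δs/s)² + (-1·δz/z)²) = √(0.00327 + 0.00716 + 0.00939) = 0.141
Q = 6.82, so δQ = 0.141 × 6.82 = 0.961.

6.82 ± 0.961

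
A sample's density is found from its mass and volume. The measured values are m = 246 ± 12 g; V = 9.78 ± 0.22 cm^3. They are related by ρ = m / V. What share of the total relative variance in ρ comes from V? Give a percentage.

(δρ/ρ)² = (1·δm/m)² + (-1·δV/V)²
  m term: (1×0.0488)² = 0.00238
  V term: (-1×0.0225)² = 0.000506
Total = 0.00289. Share from V = 0.000506/0.00289 = 0.175.

17.5%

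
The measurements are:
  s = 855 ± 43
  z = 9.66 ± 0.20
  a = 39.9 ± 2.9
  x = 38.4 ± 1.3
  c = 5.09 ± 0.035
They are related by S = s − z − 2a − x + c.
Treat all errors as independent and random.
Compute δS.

43.4

Each term contributes (cᵢ δxᵢ)² to (δS)²:
  (δs)² = 1850;  (δz)² = 0.0400;  (2·δa)² = 33.6;  (δx)² = 1.69;  (δc)² = 0.00123
δS = √(1880) = 43.4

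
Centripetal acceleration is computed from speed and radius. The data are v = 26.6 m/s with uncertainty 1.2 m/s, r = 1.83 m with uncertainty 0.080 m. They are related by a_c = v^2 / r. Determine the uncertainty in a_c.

Relative error in a monomial: (δa_c/a_c)² = Σ (nᵢ · δxᵢ/xᵢ)².
  (2·δv/v)² = (2×0.0451)² = 0.00814;  (-1·δr/r)² = (-1×0.0437)² = 0.00191
δa_c/a_c = √(0.0101) = 0.100
a_c = 387 m/s^2, so δa_c = 0.100 × 387 = 38.8 m/s^2.

38.8 m/s^2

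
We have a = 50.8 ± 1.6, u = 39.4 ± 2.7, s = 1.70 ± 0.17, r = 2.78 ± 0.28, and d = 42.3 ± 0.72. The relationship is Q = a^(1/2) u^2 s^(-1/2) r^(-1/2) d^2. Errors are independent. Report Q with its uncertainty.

Each factor contributes (exponent × relative error)² to (δQ/Q)²:
  (½·δa/a)² = (0.5×0.0315)² = 0.000248;  (2·δu/u)² = (2×0.0685)² = 0.0188;  (−½·δs/s)² = (-0.5×0.100)² = 0.00250;  (−½·δr/r)² = (-0.5×0.101)² = 0.00254;  (2·δd/d)² = (2×0.0170)² = 0.00116
δQ/Q = √(0.0252) = 0.159
Q = 9.11e+06, so δQ = 0.159 × 9.11e+06 = 1.45e+06.

(9.11 ± 1.45) × 10^6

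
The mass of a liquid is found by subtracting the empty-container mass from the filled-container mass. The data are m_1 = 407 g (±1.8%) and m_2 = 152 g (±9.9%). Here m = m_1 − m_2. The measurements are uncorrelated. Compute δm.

16.7 g

Absolute uncertainties add in quadrature for a linear combination:
  (δm_1)² = 53.7;  (δm_2)² = 226
δm = √(280) = 16.7 g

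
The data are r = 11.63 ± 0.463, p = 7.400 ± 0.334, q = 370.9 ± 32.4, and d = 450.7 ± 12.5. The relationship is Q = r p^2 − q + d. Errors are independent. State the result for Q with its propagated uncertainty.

716.7 ± 71.8

Let w = r·p^2 = 636.9. δw/w = √((1·δr/r)² + (2·δp/p)²) = √(0.00158 + 0.00815) = 0.0987, so δw = 62.8.
Q = w − q + d: δQ = √(δw² + δq² + δd²) = √(3950 + 1050 + 156) = 71.8
Q = 716.7.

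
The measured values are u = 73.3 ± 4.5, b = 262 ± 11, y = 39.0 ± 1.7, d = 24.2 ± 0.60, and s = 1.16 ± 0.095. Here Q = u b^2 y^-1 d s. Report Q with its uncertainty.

(3.62 ± 0.513) × 10^6

Q is a product of powers, so relative uncertainties combine in quadrature:
  (1·δu/u)² = (1×0.0614)² = 0.00377;  (2·δb/b)² = (2×0.0420)² = 0.00705;  (-1·δy/y)² = (-1×0.0436)² = 0.00190;  (1·δd/d)² = (1×0.0248)² = 0.000615;  (1·δs/s)² = (1×0.0819)² = 0.00671
δQ/Q = √(0.0200) = 0.142
Q = 3.62e+06, so δQ = 0.142 × 3.62e+06 = 5.13e+05.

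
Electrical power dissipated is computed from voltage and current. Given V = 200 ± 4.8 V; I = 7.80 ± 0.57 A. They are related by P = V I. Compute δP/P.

For a monomial P ∝ V, I, fractional errors add in quadrature:
  (1·δV/V)² = (1×0.0240)² = 0.000576;  (1·δI/I)² = (1×0.0731)² = 0.00534
δP/P = √(0.00592) = 0.0769

0.0769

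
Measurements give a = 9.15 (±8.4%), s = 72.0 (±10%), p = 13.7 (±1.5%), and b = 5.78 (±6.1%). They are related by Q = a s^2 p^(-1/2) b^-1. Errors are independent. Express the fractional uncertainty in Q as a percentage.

22.5%

Products/powers → add relative errors in quadrature, weighted by exponent:
  (1·δa/a)² = (1×0.0840)² = 0.00706;  (2·δs/s)² = (2×0.100)² = 0.0400;  (−½·δp/p)² = (-0.5×0.0150)² = 5.62e-05;  (-1·δb/b)² = (-1×0.0610)² = 0.00372
δQ/Q = √(0.0508) = 0.225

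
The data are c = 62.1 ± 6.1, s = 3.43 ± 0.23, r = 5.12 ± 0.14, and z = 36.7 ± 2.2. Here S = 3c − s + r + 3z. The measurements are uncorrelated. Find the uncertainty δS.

S is a linear combination, so absolute uncertainties add in quadrature:
  (3·δc)² = 335;  (δs)² = 0.0529;  (δr)² = 0.0196;  (3·δz)² = 43.6
δS = √(379) = 19.5

19.5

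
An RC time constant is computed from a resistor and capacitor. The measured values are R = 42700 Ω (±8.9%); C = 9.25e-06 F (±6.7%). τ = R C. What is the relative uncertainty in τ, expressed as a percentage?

Each factor contributes (exponent × relative error)² to (δτ/τ)²:
  (1·δR/R)² = (1×0.0890)² = 0.00792;  (1·δC/C)² = (1×0.0670)² = 0.00449
δτ/τ = √(0.0124) = 0.111

11.1%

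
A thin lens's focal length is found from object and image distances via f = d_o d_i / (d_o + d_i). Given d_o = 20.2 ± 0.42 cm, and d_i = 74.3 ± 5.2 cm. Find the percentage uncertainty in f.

2.22%

∂f/∂d_o = (d_i/(d_o+d_i))² = 0.618;  ∂f/∂d_i = (d_o/(d_o+d_i))² = 0.0457
δf = √((∂f/∂d_o · δd_o)² + (∂f/∂d_i · δd_i)²) = √(0.0674 + 0.0565) = 0.352 cm
f = 15.9 cm, so δf/f = 0.352/15.9 = 0.0222.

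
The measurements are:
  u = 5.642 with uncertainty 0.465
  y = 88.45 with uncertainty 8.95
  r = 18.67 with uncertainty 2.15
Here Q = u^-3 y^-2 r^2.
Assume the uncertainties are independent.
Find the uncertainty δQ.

Q is a product of powers, so relative uncertainties combine in quadrature:
  (-3·δu/u)² = (-3×0.0824)² = 0.0611;  (-2·δy/y)² = (-2×0.101)² = 0.0410;  (2·δr/r)² = (2×0.115)² = 0.0530
δQ/Q = √(0.155) = 0.394
Q = 0.0002481, so δQ = 0.394 × 0.0002481 = 9.77e-05.

9.77e-05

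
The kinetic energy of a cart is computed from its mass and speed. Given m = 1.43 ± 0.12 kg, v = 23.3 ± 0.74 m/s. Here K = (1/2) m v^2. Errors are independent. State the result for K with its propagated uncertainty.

388 ± 40.9 J

Each factor contributes (exponent × relative error)² to (δK/K)²:
  (1·δm/m)² = (1×0.0839)² = 0.00704;  (2·δv/v)² = (2×0.0318)² = 0.00403
δK/K = √(0.0111) = 0.105
K = 388 J, so δK = 0.105 × 388 = 40.9 J.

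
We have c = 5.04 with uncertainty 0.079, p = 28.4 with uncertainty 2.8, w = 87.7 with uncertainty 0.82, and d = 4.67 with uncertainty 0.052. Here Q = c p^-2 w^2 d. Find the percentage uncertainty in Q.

For a monomial Q ∝ c, p^-2, w^2, d, fractional errors add in quadrature:
  (1·δc/c)² = (1×0.0157)² = 0.000246;  (-2·δp/p)² = (-2×0.0986)² = 0.0389;  (2·δw/w)² = (2×0.00935)² = 0.000350;  (1·δd/d)² = (1×0.0111)² = 0.000124
δQ/Q = √(0.0396) = 0.199

19.9%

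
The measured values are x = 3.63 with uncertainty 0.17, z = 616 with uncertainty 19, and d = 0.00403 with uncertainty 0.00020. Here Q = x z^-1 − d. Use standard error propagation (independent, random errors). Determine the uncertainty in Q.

Let p = x·z^-1 = 0.00589. δp/p = √((1·δx/x)² + (-1·δz/z)²) = √(0.00219 + 0.000951) = 0.0561, so δp = 0.000330.
Q = p − d: δQ = √(δp² + δd²) = √(1.09e-07 + 4e-08) = 0.000386

0.000386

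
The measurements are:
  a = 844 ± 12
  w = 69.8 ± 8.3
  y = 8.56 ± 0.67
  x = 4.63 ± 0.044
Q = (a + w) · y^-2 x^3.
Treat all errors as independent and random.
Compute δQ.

Let u = a + w = 914. δu = √(δa² + δw²) = √(144 + 68.9) = 14.6, so δu/u = 0.0160.
Q is then a monomial in u, y, x:
δQ/Q = √((δu/u)² + (-2·δy/y)² + (3·δx/x)²) = √(0.000255 + 0.0245 + 0.000813) = 0.160
Q = 1240, so δQ = 0.160 × 1240 = 198.

198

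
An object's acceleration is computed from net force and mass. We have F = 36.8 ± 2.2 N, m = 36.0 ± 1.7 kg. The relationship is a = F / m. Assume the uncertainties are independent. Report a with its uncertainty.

1.02 ± 0.0779 m/s^2

Relative error in a monomial: (δa/a)² = Σ (nᵢ · δxᵢ/xᵢ)².
  (1·δF/F)² = (1×0.0598)² = 0.00357;  (-1·δm/m)² = (-1×0.0472)² = 0.00223
δa/a = √(0.00580) = 0.0762
a = 1.02 m/s^2, so δa = 0.0762 × 1.02 = 0.0779 m/s^2.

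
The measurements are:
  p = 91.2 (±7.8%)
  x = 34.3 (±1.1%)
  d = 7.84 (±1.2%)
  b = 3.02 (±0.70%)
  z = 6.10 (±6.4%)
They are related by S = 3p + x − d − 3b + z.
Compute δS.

21.3

For a sum/difference, combine absolute errors in quadrature:
  (3·δp)² = 455;  (δx)² = 0.142;  (δd)² = 0.00885;  (3·δb)² = 0.00402;  (δz)² = 0.152
δS = √(456) = 21.3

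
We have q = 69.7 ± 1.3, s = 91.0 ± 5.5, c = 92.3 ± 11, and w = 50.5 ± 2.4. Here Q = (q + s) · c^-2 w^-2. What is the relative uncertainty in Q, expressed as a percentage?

25.9%

Let u = q + s = 161. δu = √(δq² + δs²) = √(1.69 + 30.2) = 5.65, so δu/u = 0.0352.
Q is then a monomial in u, c, w:
δQ/Q = √((δu/u)² + (-2·δc/c)² + (-2·δw/w)²) = √(0.00124 + 0.0568 + 0.00903) = 0.259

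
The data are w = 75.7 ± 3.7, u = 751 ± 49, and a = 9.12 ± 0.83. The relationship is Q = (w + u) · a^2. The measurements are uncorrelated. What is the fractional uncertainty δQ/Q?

0.191

Let h = w + u = 827. δh = √(δw² + δu²) = √(13.7 + 2400) = 49.1, so δh/h = 0.0594.
Q is then a monomial in h, a:
δQ/Q = √((δh/h)² + (2·δa/a)²) = √(0.00353 + 0.0331) = 0.191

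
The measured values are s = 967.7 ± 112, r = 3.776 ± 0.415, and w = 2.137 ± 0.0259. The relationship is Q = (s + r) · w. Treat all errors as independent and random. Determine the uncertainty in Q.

Let u = s + r = 971.5. δu = √(δs² + δr²) = √(12500 + 0.172) = 112, so δu/u = 0.115.
Q is then a monomial in u, w:
δQ/Q = √((δu/u)² + (1·δw/w)²) = √(0.0133 + 0.000147) = 0.116
Q = 2076, so δQ = 0.116 × 2076 = 241.

241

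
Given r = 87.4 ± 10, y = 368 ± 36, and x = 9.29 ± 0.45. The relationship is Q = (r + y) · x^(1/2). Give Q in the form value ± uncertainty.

1390 ± 119

Let u = r + y = 455. δu = √(δr² + δy²) = √(100 + 1300) = 37.4, so δu/u = 0.0820.
Q is then a monomial in u, x:
δQ/Q = √((δu/u)² + (½·δx/x)²) = √(0.00673 + 0.000587) = 0.0855
Q = 1390, so δQ = 0.0855 × 1390 = 119.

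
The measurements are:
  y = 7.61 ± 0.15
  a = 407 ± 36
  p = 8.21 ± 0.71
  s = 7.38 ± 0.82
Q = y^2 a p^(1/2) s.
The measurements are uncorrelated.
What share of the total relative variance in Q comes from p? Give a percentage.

7.92%

(δQ/Q)² = (2·δy/y)² + (1·δa/a)² + (½·δp/p)² + (1·δs/s)²
  y term: (2×0.0197)² = 0.00155
  a term: (1×0.0885)² = 0.00782
  p term: (0.5×0.0865)² = 0.00187
  s term: (1×0.111)² = 0.0123
Total = 0.0236. Share from p = 0.00187/0.0236 = 0.0792.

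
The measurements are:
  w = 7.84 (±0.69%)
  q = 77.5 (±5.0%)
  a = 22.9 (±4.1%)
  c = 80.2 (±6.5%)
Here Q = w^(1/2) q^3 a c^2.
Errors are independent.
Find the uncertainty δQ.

3.89e+10

Since Q is a product/quotient, work with relative uncertainties:
  (½·δw/w)² = (0.5×0.00690)² = 1.19e-05;  (3·δq/q)² = (3×0.0500)² = 0.0225;  (1·δa/a)² = (1×0.0410)² = 0.00168;  (2·δc/c)² = (2×0.0650)² = 0.0169
δQ/Q = √(0.0411) = 0.203
Q = 1.92e+11, so δQ = 0.203 × 1.92e+11 = 3.89e+10.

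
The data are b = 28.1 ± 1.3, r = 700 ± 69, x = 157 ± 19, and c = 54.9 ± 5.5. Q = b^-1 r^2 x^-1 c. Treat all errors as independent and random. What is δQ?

Each factor contributes (exponent × relative error)² to (δQ/Q)²:
  (-1·δb/b)² = (-1×0.0463)² = 0.00214;  (2·δr/r)² = (2×0.0986)² = 0.0389;  (-1·δx/x)² = (-1×0.121)² = 0.0146;  (1·δc/c)² = (1×0.100)² = 0.0100
δQ/Q = √(0.0657) = 0.256
Q = 6100, so δQ = 0.256 × 6100 = 1560.

1560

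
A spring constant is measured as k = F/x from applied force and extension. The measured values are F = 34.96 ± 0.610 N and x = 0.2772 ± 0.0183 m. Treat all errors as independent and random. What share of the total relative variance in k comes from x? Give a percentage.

93.5%

(δk/k)² = (1·δF/F)² + (-1·δx/x)²
  F term: (1×0.0174)² = 0.000304
  x term: (-1×0.0660)² = 0.00436
Total = 0.00466. Share from x = 0.00436/0.00466 = 0.935.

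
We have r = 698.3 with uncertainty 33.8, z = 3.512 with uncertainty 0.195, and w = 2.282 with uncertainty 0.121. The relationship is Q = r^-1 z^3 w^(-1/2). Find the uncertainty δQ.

0.00721

Q is a product of powers, so relative uncertainties combine in quadrature:
  (-1·δr/r)² = (-1×0.0484)² = 0.00234;  (3·δz/z)² = (3×0.0555)² = 0.0277;  (−½·δw/w)² = (-0.5×0.0530)² = 0.000703
δQ/Q = √(0.0308) = 0.175
Q = 0.04106, so δQ = 0.175 × 0.04106 = 0.00721.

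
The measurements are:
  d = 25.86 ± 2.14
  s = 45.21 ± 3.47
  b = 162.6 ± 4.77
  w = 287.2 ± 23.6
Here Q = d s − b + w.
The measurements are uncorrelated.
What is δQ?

Let p = d·s = 1169. δp/p = √((1·δd/d)² + (1·δs/s)²) = √(0.00685 + 0.00589) = 0.113, so δp = 132.
Q = p − b + w: δQ = √(δp² + δb² + δw²) = √(17400 + 22.8 + 557) = 134

134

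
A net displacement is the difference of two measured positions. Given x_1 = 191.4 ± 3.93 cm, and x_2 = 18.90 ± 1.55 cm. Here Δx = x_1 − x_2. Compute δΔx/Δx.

For a sum/difference, combine absolute errors in quadrature:
  (δx_1)² = 15.4;  (δx_2)² = 2.40
δΔx = √(17.8) = 4.22 cm
Δx = 172.5 cm, so δΔx/Δx = 4.22/172.5 = 0.0245.

0.0245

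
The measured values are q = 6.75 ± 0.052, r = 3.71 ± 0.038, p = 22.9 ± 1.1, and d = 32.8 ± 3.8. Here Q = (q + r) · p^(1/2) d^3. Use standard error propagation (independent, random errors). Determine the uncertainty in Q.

6.15e+05

Let u = q + r = 10.5. δu = √(δq² + δr²) = √(0.00270 + 0.00144) = 0.0644, so δu/u = 0.00616.
Q is then a monomial in u, p, d:
δQ/Q = √((δu/u)² + (½·δp/p)² + (3·δd/d)²) = √(3.79e-05 + 0.000577 + 0.121) = 0.348
Q = 1.77e+06, so δQ = 0.348 × 1.77e+06 = 6.15e+05.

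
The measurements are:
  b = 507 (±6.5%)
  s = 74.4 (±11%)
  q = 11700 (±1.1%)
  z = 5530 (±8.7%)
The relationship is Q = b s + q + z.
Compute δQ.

Let p = b·s = 37700. δp/p = √((1·δb/b)² + (1·δs/s)²) = √(0.00423 + 0.0121) = 0.128, so δp = 4820.
Q = p + q + z: δQ = √(δp² + δq² + δz²) = √(2.32e+07 + 16600 + 2.31e+05) = 4850

4850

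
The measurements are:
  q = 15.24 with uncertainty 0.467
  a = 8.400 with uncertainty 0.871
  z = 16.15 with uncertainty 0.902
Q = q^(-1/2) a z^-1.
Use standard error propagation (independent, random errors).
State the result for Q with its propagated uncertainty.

0.1332 ± 0.0158

For a monomial Q ∝ q^(-1/2), a, z^-1, fractional errors add in quadrature:
  (−½·δq/q)² = (-0.5×0.0306)² = 0.000235;  (1·δa/a)² = (1×0.104)² = 0.0108;  (-1·δz/z)² = (-1×0.0559)² = 0.00312
δQ/Q = √(0.0141) = 0.119
Q = 0.1332, so δQ = 0.119 × 0.1332 = 0.0158.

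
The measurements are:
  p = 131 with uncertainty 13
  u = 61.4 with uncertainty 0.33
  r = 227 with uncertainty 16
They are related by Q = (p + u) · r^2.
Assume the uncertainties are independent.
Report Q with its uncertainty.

Let w = p + u = 192. δw = √(δp² + δu²) = √(169 + 0.109) = 13.0, so δw/w = 0.0676.
Q is then a monomial in w, r:
δQ/Q = √((δw/w)² + (2·δr/r)²) = √(0.00457 + 0.0199) = 0.156
Q = 9.91e+06, so δQ = 0.156 × 9.91e+06 = 1.55e+06.

(9.91 ± 1.55) × 10^6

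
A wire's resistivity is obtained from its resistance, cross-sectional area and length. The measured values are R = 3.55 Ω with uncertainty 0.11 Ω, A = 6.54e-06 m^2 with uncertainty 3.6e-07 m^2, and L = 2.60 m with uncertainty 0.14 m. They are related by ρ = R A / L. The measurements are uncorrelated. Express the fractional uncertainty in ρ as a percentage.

8.30%

ρ is a product of powers, so relative uncertainties combine in quadrature:
  (1·δR/R)² = (1×0.0310)² = 0.000960;  (1·δA/A)² = (1×0.0550)² = 0.00303;  (-1·δL/L)² = (-1×0.0538)² = 0.00290
δρ/ρ = √(0.00689) = 0.0830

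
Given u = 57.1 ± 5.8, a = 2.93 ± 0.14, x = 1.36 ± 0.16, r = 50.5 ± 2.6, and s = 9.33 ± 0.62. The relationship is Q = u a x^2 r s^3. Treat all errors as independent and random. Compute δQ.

Relative error in a monomial: (δQ/Q)² = Σ (nᵢ · δxᵢ/xᵢ)².
  (1·δu/u)² = (1×0.102)² = 0.0103;  (1·δa/a)² = (1×0.0478)² = 0.00228;  (2·δx/x)² = (2×0.118)² = 0.0554;  (1·δr/r)² = (1×0.0515)² = 0.00265;  (3·δs/s)² = (3×0.0665)² = 0.0397
δQ/Q = √(0.110) = 0.332
Q = 1.27e+07, so δQ = 0.332 × 1.27e+07 = 4.22e+06.

4.22e+06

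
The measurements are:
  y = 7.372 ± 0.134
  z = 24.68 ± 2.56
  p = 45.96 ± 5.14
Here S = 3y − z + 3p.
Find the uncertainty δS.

S is a linear combination, so absolute uncertainties add in quadrature:
  (3·δy)² = 0.162;  (δz)² = 6.55;  (3·δp)² = 238
δS = √(244) = 15.6

15.6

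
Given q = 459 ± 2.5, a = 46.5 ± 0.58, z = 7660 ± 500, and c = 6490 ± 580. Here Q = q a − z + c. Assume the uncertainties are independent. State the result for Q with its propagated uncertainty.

Let p = q·a = 21300. δp/p = √((1·δq/q)² + (1·δa/a)²) = √(2.97e-05 + 0.000156) = 0.0136, so δp = 290.
Q = p − z + c: δQ = √(δp² + δz² + δc²) = √(84400 + 2.5e+05 + 3.36e+05) = 819
Q = 20200.

20200 ± 819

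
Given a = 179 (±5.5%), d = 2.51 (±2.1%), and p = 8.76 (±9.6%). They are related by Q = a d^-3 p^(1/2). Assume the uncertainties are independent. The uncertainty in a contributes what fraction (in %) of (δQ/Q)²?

32.5%

(δQ/Q)² = (1·δa/a)² + (-3·δd/d)² + (½·δp/p)²
  a term: (1×0.0550)² = 0.00302
  d term: (-3×0.0210)² = 0.00397
  p term: (0.5×0.0960)² = 0.00230
Total = 0.00930. Share from a = 0.00302/0.00930 = 0.325.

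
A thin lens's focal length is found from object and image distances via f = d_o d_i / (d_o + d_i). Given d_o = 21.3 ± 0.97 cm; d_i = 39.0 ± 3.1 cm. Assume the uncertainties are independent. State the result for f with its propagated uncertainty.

∂f/∂d_o = (d_i/(d_o+d_i))² = 0.418;  ∂f/∂d_i = (d_o/(d_o+d_i))² = 0.125
δf = √((∂f/∂d_o · δd_o)² + (∂f/∂d_i · δd_i)²) = √(0.165 + 0.150) = 0.561 cm
f = 13.8 cm.

13.8 ± 0.561 cm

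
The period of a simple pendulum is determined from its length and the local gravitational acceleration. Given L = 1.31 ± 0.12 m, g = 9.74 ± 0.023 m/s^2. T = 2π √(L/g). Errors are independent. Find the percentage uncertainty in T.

4.58%

Relative error in a monomial: (δT/T)² = Σ (nᵢ · δxᵢ/xᵢ)².
  (½·δL/L)² = (0.5×0.0916)² = 0.00210;  (−½·δg/g)² = (-0.5×0.00236)² = 1.39e-06
δT/T = √(0.00210) = 0.0458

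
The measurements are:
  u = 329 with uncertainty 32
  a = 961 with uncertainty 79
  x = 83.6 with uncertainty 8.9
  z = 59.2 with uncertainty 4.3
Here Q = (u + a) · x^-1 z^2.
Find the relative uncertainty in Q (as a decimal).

0.192

Let w = u + a = 1290. δw = √(δu² + δa²) = √(1020 + 6240) = 85.2, so δw/w = 0.0661.
Q is then a monomial in w, x, z:
δQ/Q = √((δw/w)² + (-1·δx/x)² + (2·δz/z)²) = √(0.00437 + 0.0113 + 0.0211) = 0.192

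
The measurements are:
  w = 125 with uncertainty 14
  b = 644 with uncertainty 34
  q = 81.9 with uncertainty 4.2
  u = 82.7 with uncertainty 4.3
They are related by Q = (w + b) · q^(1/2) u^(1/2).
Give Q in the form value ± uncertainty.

Let h = w + b = 769. δh = √(δw² + δb²) = √(196 + 1160) = 36.8, so δh/h = 0.0478.
Q is then a monomial in h, q, u:
δQ/Q = √((δh/h)² + (½·δq/q)² + (½·δu/u)²) = √(0.00229 + 0.000657 + 0.000676) = 0.0602
Q = 63300, so δQ = 0.0602 × 63300 = 3810.

63300 ± 3810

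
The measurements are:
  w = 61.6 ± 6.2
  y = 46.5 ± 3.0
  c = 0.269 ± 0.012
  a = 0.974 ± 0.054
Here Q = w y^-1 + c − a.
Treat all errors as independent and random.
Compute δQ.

Let p = w·y^-1 = 1.32. δp/p = √((1·δw/w)² + (-1·δy/y)²) = √(0.0101 + 0.00416) = 0.120, so δp = 0.158.
Q = p + c − a: δQ = √(δp² + δc² + δa²) = √(0.0251 + 0.000144 + 0.00292) = 0.168

0.168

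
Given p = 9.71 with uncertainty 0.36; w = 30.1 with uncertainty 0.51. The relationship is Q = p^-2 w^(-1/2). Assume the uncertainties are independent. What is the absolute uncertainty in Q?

Q is a product of powers, so relative uncertainties combine in quadrature:
  (-2·δp/p)² = (-2×0.0371)² = 0.00550;  (−½·δw/w)² = (-0.5×0.0169)² = 7.18e-05
δQ/Q = √(0.00557) = 0.0746
Q = 0.00193, so δQ = 0.0746 × 0.00193 = 0.000144.

0.000144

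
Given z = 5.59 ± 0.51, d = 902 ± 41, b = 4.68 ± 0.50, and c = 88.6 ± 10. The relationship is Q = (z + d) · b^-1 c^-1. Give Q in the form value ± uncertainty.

Let u = z + d = 908. δu = √(δz² + δd²) = √(0.260 + 1680) = 41.0, so δu/u = 0.0452.
Q is then a monomial in u, b, c:
δQ/Q = √((δu/u)² + (-1·δb/b)² + (-1·δc/c)²) = √(0.00204 + 0.0114 + 0.0127) = 0.162
Q = 2.19, so δQ = 0.162 × 2.19 = 0.354.

2.19 ± 0.354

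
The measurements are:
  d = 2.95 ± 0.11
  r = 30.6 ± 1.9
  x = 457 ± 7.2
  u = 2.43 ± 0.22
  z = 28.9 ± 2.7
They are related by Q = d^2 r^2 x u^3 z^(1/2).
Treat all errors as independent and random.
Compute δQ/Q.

0.312

Relative error in a monomial: (δQ/Q)² = Σ (nᵢ · δxᵢ/xᵢ)².
  (2·δd/d)² = (2×0.0373)² = 0.00556;  (2·δr/r)² = (2×0.0621)² = 0.0154;  (1·δx/x)² = (1×0.0158)² = 0.000248;  (3·δu/u)² = (3×0.0905)² = 0.0738;  (½·δz/z)² = (0.5×0.0934)² = 0.00218
δQ/Q = √(0.0972) = 0.312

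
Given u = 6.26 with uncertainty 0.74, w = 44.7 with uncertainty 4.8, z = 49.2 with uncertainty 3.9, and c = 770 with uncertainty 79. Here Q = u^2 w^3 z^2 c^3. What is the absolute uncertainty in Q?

2.05e+18

For a monomial Q ∝ u^2, w^3, z^2, c^3, fractional errors add in quadrature:
  (2·δu/u)² = (2×0.118)² = 0.0559;  (3·δw/w)² = (3×0.107)² = 0.104;  (2·δz/z)² = (2×0.0793)² = 0.0251;  (3·δc/c)² = (3×0.103)² = 0.0947
δQ/Q = √(0.280) = 0.529
Q = 3.87e+18, so δQ = 0.529 × 3.87e+18 = 2.05e+18.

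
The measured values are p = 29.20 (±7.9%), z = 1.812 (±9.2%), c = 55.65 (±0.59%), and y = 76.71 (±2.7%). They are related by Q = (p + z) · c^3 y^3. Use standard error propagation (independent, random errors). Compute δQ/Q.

0.112

Let u = p + z = 31.01. δu = √(δp² + δz²) = √(5.32 + 0.0278) = 2.31, so δu/u = 0.0746.
Q is then a monomial in u, c, y:
δQ/Q = √((δu/u)² + (3·δc/c)² + (3·δy/y)²) = √(0.00556 + 0.000313 + 0.00656) = 0.112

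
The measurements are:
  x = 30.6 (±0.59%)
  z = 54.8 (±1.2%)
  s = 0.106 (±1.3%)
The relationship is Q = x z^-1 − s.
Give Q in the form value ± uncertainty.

Let p = x·z^-1 = 0.558. δp/p = √((1·δx/x)² + (-1·δz/z)²) = √(3.48e-05 + 0.000144) = 0.0134, so δp = 0.00747.
Q = p − s: δQ = √(δp² + δs²) = √(5.58e-05 + 1.9e-06) = 0.00759
Q = 0.452.

0.452 ± 0.00759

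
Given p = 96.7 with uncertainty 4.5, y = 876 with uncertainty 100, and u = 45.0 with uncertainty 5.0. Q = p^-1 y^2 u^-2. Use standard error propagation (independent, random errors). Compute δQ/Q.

0.322

For a monomial Q ∝ p^-1, y^2, u^-2, fractional errors add in quadrature:
  (-1·δp/p)² = (-1×0.0465)² = 0.00217;  (2·δy/y)² = (2×0.114)² = 0.0521;  (-2·δu/u)² = (-2×0.111)² = 0.0494
δQ/Q = √(0.104) = 0.322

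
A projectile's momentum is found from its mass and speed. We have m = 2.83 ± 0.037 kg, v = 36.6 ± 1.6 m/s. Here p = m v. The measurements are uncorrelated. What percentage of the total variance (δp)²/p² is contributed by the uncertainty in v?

(δp/p)² = (1·δm/m)² + (1·δv/v)²
  m term: (1×0.0131)² = 0.000171
  v term: (1×0.0437)² = 0.00191
Total = 0.00208. Share from v = 0.00191/0.00208 = 0.918.

91.8%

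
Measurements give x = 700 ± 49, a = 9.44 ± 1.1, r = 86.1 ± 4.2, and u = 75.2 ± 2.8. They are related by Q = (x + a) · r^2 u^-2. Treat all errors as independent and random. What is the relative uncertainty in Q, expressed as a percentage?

Let w = x + a = 709. δw = √(δx² + δa²) = √(2400 + 1.21) = 49.0, so δw/w = 0.0691.
Q is then a monomial in w, r, u:
δQ/Q = √((δw/w)² + (2·δr/r)² + (-2·δu/u)²) = √(0.00477 + 0.00952 + 0.00555) = 0.141

14.1%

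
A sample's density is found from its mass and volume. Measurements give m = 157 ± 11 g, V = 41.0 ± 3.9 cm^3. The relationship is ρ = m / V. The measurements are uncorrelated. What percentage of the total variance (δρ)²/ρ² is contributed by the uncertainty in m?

(δρ/ρ)² = (1·δm/m)² + (-1·δV/V)²
  m term: (1×0.0701)² = 0.00491
  V term: (-1×0.0951)² = 0.00905
Total = 0.0140. Share from m = 0.00491/0.0140 = 0.352.

35.2%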